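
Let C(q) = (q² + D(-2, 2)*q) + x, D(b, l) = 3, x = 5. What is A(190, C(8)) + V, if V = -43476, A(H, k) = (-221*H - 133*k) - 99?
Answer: -97934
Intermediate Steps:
C(q) = 5 + q² + 3*q (C(q) = (q² + 3*q) + 5 = 5 + q² + 3*q)
A(H, k) = -99 - 221*H - 133*k
A(190, C(8)) + V = (-99 - 221*190 - 133*(5 + 8² + 3*8)) - 43476 = (-99 - 41990 - 133*(5 + 64 + 24)) - 43476 = (-99 - 41990 - 133*93) - 43476 = (-99 - 41990 - 12369) - 43476 = -54458 - 43476 = -97934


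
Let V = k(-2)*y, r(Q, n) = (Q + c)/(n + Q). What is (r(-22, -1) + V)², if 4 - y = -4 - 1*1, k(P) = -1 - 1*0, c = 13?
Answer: 39204/529 ≈ 74.110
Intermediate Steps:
k(P) = -1 (k(P) = -1 + 0 = -1)
y = 9 (y = 4 - (-4 - 1*1) = 4 - (-4 - 1) = 4 - 1*(-5) = 4 + 5 = 9)
r(Q, n) = (13 + Q)/(Q + n) (r(Q, n) = (Q + 13)/(n + Q) = (13 + Q)/(Q + n))
V = -9 (V = -1*9 = -9)
(r(-22, -1) + V)² = ((13 - 22)/(-22 - 1) - 9)² = (-9/(-23) - 9)² = (-1/23*(-9) - 9)² = (9/23 - 9)² = (-198/23)² = 39204/529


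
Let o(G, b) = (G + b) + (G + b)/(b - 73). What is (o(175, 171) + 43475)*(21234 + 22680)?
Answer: 94301011428/49 ≈ 1.9245e+9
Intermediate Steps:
o(G, b) = G + b + (G + b)/(-73 + b) (o(G, b) = (G + b) + (G + b)/(-73 + b) = G + b + (G + b)/(-73 + b))
(o(175, 171) + 43475)*(21234 + 22680) = ((171² - 72*175 - 72*171 + 175*171)/(-73 + 171) + 43475)*(21234 + 22680) = ((29241 - 12600 - 12312 + 29925)/98 + 43475)*43914 = ((1/98)*34254 + 43475)*43914 = (17127/49 + 43475)*43914 = (2147402/49)*43914 = 94301011428/49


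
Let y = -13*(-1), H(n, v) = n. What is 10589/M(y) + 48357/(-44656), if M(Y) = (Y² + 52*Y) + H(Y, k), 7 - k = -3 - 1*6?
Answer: 215686039/19157424 ≈ 11.259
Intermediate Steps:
k = 16 (k = 7 - (-3 - 1*6) = 7 - (-3 - 6) = 7 - 1*(-9) = 7 + 9 = 16)
y = 13
M(Y) = Y² + 53*Y (M(Y) = (Y² + 52*Y) + Y = Y² + 53*Y)
10589/M(y) + 48357/(-44656) = 10589/((13*(53 + 13))) + 48357/(-44656) = 10589/((13*66)) + 48357*(-1/44656) = 10589/858 - 48357/44656 = 215686039/19157424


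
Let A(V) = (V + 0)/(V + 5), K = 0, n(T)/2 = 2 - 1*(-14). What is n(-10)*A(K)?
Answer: 0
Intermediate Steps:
n(T) = 32 (n(T) = 2*(2 - 1*(-14)) = 2*(2 + 14) = 2*16 = 32)
A(V) = V/(5 + V)
n(-10)*A(K) = 32*(0/(5 + 0)) = 32*(0/5) = 32*(0*(⅕)) = 32*0 = 0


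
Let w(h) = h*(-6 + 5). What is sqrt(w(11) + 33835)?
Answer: 4*sqrt(2114) ≈ 183.91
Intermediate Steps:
w(h) = -h (w(h) = h*(-1) = -h)
sqrt(w(11) + 33835) = sqrt(-1*11 + 33835) = sqrt(-11 + 33835) = sqrt(33824) = 4*sqrt(2114)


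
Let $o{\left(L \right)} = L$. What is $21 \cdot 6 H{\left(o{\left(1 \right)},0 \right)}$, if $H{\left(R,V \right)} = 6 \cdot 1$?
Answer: $756$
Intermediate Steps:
$H{\left(R,V \right)} = 6$
$21 \cdot 6 H{\left(o{\left(1 \right)},0 \right)} = 21 \cdot 6 \cdot 6 = 126 \cdot 6 = 756$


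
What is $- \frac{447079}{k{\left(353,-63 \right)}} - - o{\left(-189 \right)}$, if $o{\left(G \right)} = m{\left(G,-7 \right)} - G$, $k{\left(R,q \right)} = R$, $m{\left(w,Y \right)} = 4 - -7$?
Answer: $- \frac{376479}{353} \approx -1066.5$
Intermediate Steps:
$m{\left(w,Y \right)} = 11$ ($m{\left(w,Y \right)} = 4 + 7 = 11$)
$o{\left(G \right)} = 11 - G$
$- \frac{447079}{k{\left(353,-63 \right)}} - - o{\left(-189 \right)} = - \frac{447079}{353} - - (11 - -189) = \left(-447079\right) \frac{1}{353} - - (11 + 189) = - \frac{447079}{353} - \left(-1\right) 200 = - \frac{447079}{353} - -200 = - \frac{447079}{353} + 200 = - \frac{376479}{353}$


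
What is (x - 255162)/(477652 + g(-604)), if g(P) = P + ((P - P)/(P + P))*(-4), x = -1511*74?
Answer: -45872/59631 ≈ -0.76926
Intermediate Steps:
x = -111814
g(P) = P (g(P) = P + (0/((2*P)))*(-4) = P + (0*(1/(2*P)))*(-4) = P + 0*(-4) = P + 0 = P)
(x - 255162)/(477652 + g(-604)) = (-111814 - 255162)/(477652 - 604) = -366976/477048 = -366976*1/477048 = -45872/59631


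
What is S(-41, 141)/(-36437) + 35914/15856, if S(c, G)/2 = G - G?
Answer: 17957/7928 ≈ 2.2650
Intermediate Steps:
S(c, G) = 0 (S(c, G) = 2*(G - G) = 2*0 = 0)
S(-41, 141)/(-36437) + 35914/15856 = 0/(-36437) + 35914/15856 = 0*(-1/36437) + 35914*(1/15856) = 0 + 17957/7928 = 17957/7928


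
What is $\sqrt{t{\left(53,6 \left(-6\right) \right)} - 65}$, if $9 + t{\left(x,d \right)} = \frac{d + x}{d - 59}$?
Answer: $\frac{9 i \sqrt{8265}}{95} \approx 8.6127 i$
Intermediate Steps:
$t{\left(x,d \right)} = -9 + \frac{d + x}{-59 + d}$ ($t{\left(x,d \right)} = -9 + \frac{d + x}{d - 59} = -9 + \frac{d + x}{-59 + d}$)
$\sqrt{t{\left(53,6 \left(-6\right) \right)} - 65} = \sqrt{\frac{531 + 53 - 8 \cdot 6 \left(-6\right)}{-59 + 6 \left(-6\right)} - 65} = \sqrt{\frac{531 + 53 - -288}{-59 - 36} - 65} = \sqrt{\frac{531 + 53 + 288}{-95} - 65} = \sqrt{\left(- \frac{1}{95}\right) 872 - 65} = \sqrt{- \frac{872}{95} - 65} = \sqrt{- \frac{7047}{95}} = \frac{9 i \sqrt{8265}}{95}$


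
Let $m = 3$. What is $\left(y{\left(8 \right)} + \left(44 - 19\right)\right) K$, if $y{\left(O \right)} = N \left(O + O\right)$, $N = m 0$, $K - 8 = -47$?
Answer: $-975$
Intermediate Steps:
$K = -39$ ($K = 8 - 47 = -39$)
$N = 0$ ($N = 3 \cdot 0 = 0$)
$y{\left(O \right)} = 0$ ($y{\left(O \right)} = 0 \left(O + O\right) = 0 \cdot 2 O = 0$)
$\left(y{\left(8 \right)} + \left(44 - 19\right)\right) K = \left(0 + \left(44 - 19\right)\right) \left(-39\right) = \left(0 + 25\right) \left(-39\right) = 25 \left(-39\right) = -975$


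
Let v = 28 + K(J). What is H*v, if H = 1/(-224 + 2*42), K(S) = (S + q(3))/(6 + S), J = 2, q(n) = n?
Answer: -229/1120 ≈ -0.20446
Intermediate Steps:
K(S) = (3 + S)/(6 + S) (K(S) = (S + 3)/(6 + S) = (3 + S)/(6 + S))
v = 229/8 (v = 28 + (3 + 2)/(6 + 2) = 28 + 5/8 = 229/8 ≈ 28.625)
H = -1/140 (H = 1/(-224 + 84) = 1/(-140) = -1/140 ≈ -0.0071429)
H*v = -1/140*229/8 = -229/1120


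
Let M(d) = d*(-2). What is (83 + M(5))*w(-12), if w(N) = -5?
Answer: -365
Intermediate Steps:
M(d) = -2*d
(83 + M(5))*w(-12) = (83 - 2*5)*(-5) = (83 - 10)*(-5) = 73*(-5) = -365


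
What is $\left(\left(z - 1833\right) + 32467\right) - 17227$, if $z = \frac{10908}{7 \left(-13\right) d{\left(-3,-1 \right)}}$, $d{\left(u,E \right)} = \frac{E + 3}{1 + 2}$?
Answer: $\frac{1203675}{91} \approx 13227.0$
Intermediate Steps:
$d{\left(u,E \right)} = 1 + \frac{E}{3}$ ($d{\left(u,E \right)} = \frac{3 + E}{3} = \left(3 + E\right) \frac{1}{3} = 1 + \frac{E}{3}$)
$z = - \frac{16362}{91}$ ($z = \frac{10908}{7 \left(-13\right) \left(1 + \frac{1}{3} \left(-1\right)\right)} = \frac{10908}{\left(-91\right) \left(1 - \frac{1}{3}\right)} = \frac{10908}{\left(-91\right) \frac{2}{3}} = \frac{10908}{- \frac{182}{3}} = 10908 \left(- \frac{3}{182}\right) = - \frac{16362}{91} \approx -179.8$)
$\left(\left(z - 1833\right) + 32467\right) - 17227 = \left(\left(- \frac{16362}{91} - 1833\right) + 32467\right) - 17227 = \left(- \frac{183165}{91} + 32467\right) - 17227 = \frac{2771332}{91} - 17227 = \frac{1203675}{91}$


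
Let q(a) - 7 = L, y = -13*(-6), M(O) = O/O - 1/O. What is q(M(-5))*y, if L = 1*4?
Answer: 858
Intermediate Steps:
M(O) = 1 - 1/O
y = 78
L = 4
q(a) = 11 (q(a) = 7 + 4 = 11)
q(M(-5))*y = 11*78 = 858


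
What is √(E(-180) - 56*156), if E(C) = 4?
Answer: 2*I*√2183 ≈ 93.445*I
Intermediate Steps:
√(E(-180) - 56*156) = √(4 - 56*156) = √(4 - 8736) = √(-8732) = 2*I*√2183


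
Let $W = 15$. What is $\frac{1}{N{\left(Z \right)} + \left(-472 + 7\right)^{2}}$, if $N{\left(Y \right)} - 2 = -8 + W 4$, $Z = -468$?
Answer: $\frac{1}{216279} \approx 4.6237 \cdot 10^{-6}$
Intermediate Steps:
$N{\left(Y \right)} = 54$ ($N{\left(Y \right)} = 2 + \left(-8 + 15 \cdot 4\right) = 2 + \left(-8 + 60\right) = 2 + 52 = 54$)
$\frac{1}{N{\left(Z \right)} + \left(-472 + 7\right)^{2}} = \frac{1}{54 + \left(-472 + 7\right)^{2}} = \frac{1}{54 + \left(-465\right)^{2}} = \frac{1}{54 + 216225} = \frac{1}{216279}$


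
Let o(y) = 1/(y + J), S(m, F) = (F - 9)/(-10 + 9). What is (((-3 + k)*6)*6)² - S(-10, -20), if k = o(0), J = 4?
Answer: 9772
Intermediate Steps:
S(m, F) = 9 - F (S(m, F) = (-9 + F)/(-1) = (-9 + F)*(-1) = 9 - F)
o(y) = 1/(4 + y) (o(y) = 1/(y + 4) = 1/(4 + y))
k = ¼ (k = 1/(4 + 0) = 1/4 = ¼ ≈ 0.25000)
(((-3 + k)*6)*6)² - S(-10, -20) = (((-3 + ¼)*6)*6)² - (9 - 1*(-20)) = (-11/4*6*6)² - (9 + 20) = (-33/2*6)² - 1*29 = (-99)² - 29 = 9801 - 29 = 9772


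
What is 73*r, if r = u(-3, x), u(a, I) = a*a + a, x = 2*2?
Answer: 438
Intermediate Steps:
x = 4
u(a, I) = a + a**2 (u(a, I) = a**2 + a = a + a**2)
r = 6 (r = -3*(1 - 3) = -3*(-2) = 6)
73*r = 73*6 = 438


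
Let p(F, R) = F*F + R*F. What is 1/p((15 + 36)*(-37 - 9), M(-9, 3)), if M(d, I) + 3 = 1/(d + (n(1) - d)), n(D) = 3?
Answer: 1/5509972 ≈ 1.8149e-7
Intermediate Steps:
M(d, I) = -8/3 (M(d, I) = -3 + 1/(d + (3 - d)) = -3 + 1/3 = -3 + ⅓ = -8/3)
p(F, R) = F² + F*R
1/p((15 + 36)*(-37 - 9), M(-9, 3)) = 1/(((15 + 36)*(-37 - 9))*((15 + 36)*(-37 - 9) - 8/3)) = 1/((51*(-46))*(51*(-46) - 8/3)) = 1/(-2346*(-2346 - 8/3)) = 1/(-2346*(-7046/3)) = 1/5509972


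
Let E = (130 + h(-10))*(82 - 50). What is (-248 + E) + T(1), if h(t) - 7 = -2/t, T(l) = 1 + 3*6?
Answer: 20807/5 ≈ 4161.4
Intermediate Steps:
T(l) = 19 (T(l) = 1 + 18 = 19)
h(t) = 7 - 2/t
E = 21952/5 (E = (130 + (7 - 2/(-10)))*(82 - 50) = (130 + (7 - 2*(-⅒)))*32 = (130 + (7 + ⅕))*32 = (130 + 36/5)*32 = (686/5)*32 = 21952/5 ≈ 4390.4)
(-248 + E) + T(1) = (-248 + 21952/5) + 19 = 20712/5 + 19 = 20807/5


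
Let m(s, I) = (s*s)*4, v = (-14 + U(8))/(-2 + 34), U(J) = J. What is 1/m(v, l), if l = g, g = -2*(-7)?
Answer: 64/9 ≈ 7.1111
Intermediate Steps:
g = 14
l = 14
v = -3/16 (v = (-14 + 8)/(-2 + 34) = -6/32 = -6*1/32 = -3/16 ≈ -0.18750)
m(s, I) = 4*s**2 (m(s, I) = s**2*4 = 4*s**2)
1/m(v, l) = 1/(4*(-3/16)**2) = 1/(4*(9/256)) = 1/(9/64) = 64/9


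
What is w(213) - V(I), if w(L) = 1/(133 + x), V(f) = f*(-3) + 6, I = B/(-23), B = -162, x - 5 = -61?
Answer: 26819/1771 ≈ 15.143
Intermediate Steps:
x = -56 (x = 5 - 61 = -56)
I = 162/23 (I = -162/(-23) = -162*(-1/23) = 162/23 ≈ 7.0435)
V(f) = 6 - 3*f (V(f) = -3*f + 6 = 6 - 3*f)
w(L) = 1/77 (w(L) = 1/(133 - 56) = 1/77)
w(213) - V(I) = 1/77 - (6 - 3*162/23) = 1/77 - (6 - 486/23) = 1/77 - 1*(-348/23) = 1/77 + 348/23 = 26819/1771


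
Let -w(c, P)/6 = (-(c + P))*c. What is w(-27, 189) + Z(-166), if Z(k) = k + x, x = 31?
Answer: -26379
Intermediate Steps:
w(c, P) = -6*c*(-P - c) (w(c, P) = -6*(-(c + P))*c = -6*(-(P + c))*c = -6*(-P - c)*c = -6*c*(-P - c))
Z(k) = 31 + k (Z(k) = k + 31 = 31 + k)
w(-27, 189) + Z(-166) = 6*(-27)*(189 - 27) + (31 - 166) = 6*(-27)*162 - 135 = -26244 - 135 = -26379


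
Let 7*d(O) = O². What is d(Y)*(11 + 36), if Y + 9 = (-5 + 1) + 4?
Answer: 3807/7 ≈ 543.86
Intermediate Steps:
Y = -9 (Y = -9 + ((-5 + 1) + 4) = -9 + (-4 + 4) = -9 + 0 = -9)
d(O) = O²/7
d(Y)*(11 + 36) = ((⅐)*(-9)²)*(11 + 36) = ((⅐)*81)*47 = (81/7)*47 = 3807/7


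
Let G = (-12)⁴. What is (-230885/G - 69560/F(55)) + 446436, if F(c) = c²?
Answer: 5600236457423/12545280 ≈ 4.4640e+5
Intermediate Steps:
G = 20736
(-230885/G - 69560/F(55)) + 446436 = (-230885/20736 - 69560/(55²)) + 446436 = (-230885*1/20736 - 69560/3025) + 446436 = (-230885/20736 - 69560*1/3025) + 446436 = (-230885/20736 - 13912/605) + 446436 = -428164657/12545280 + 446436 = 5600236457423/12545280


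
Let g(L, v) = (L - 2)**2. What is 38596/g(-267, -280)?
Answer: 38596/72361 ≈ 0.53338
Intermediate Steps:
g(L, v) = (-2 + L)**2
38596/g(-267, -280) = 38596/((-2 - 267)**2) = 38596/((-269)**2) = 38596/72361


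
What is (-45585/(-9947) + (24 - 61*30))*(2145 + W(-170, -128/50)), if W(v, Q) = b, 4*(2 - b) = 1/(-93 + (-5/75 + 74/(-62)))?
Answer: -6744975509875821/1743947828 ≈ -3.8676e+6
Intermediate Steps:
b = 351113/175324 (b = 2 - 1/(4*(-93 + (-5/75 + 74/(-62)))) = 2 - 1/(4*(-93 + (-5*1/75 + 74*(-1/62)))) = 2 - 1/(4*(-93 + (-1/15 - 37/31))) = 2 - 1/(4*(-93 - 586/465)) = 2 - 1/(4*(-43831/465)) = 2 - ¼*(-465/43831) = 2 + 465/175324 = 351113/175324 ≈ 2.0027)
W(v, Q) = 351113/175324
(-45585/(-9947) + (24 - 61*30))*(2145 + W(-170, -128/50)) = (-45585/(-9947) + (24 - 61*30))*(2145 + 351113/175324) = (-45585*(-1/9947) + (24 - 1830))*(376421093/175324) = (45585/9947 - 1806)*(376421093/175324) = -17918697/9947*376421093/175324 = -6744975509875821/1743947828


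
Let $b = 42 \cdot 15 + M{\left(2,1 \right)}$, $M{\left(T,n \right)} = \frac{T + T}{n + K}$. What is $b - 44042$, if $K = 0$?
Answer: $-43408$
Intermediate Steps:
$M{\left(T,n \right)} = \frac{2 T}{n}$ ($M{\left(T,n \right)} = \frac{T + T}{n + 0} = \frac{2 T}{n}$)
$b = 634$ ($b = 42 \cdot 15 + 2 \cdot 2 \cdot 1^{-1} = 630 + 2 \cdot 2 \cdot 1 = 630 + 4 = 634$)
$b - 44042 = 634 - 44042 = -43408$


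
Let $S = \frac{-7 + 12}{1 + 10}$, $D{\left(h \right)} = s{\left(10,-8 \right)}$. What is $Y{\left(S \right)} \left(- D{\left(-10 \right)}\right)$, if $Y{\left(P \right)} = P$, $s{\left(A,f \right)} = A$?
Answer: $- \frac{50}{11} \approx -4.5455$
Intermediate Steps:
$D{\left(h \right)} = 10$
$S = \frac{5}{11} \approx 0.45455$
$Y{\left(S \right)} \left(- D{\left(-10 \right)}\right) = \frac{5 \left(\left(-1\right) 10\right)}{11} = \frac{5}{11} \left(-10\right) = - \frac{50}{11}$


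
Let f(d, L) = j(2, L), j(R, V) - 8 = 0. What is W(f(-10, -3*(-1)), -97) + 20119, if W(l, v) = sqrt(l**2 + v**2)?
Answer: 20119 + sqrt(9473) ≈ 20216.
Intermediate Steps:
j(R, V) = 8 (j(R, V) = 8 + 0 = 8)
f(d, L) = 8
W(f(-10, -3*(-1)), -97) + 20119 = sqrt(8**2 + (-97)**2) + 20119 = sqrt(64 + 9409) + 20119 = sqrt(9473) + 20119 = 20119 + sqrt(9473)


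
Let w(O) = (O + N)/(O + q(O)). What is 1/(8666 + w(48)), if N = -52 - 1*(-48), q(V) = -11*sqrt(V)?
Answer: 1897722/16444514819 + 121*sqrt(3)/16444514819 ≈ 0.00011541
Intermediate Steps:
N = -4 (N = -52 + 48 = -4)
w(O) = (-4 + O)/(O - 11*sqrt(O)) (w(O) = (O - 4)/(O - 11*sqrt(O)) = (-4 + O)/(O - 11*sqrt(O)))
1/(8666 + w(48)) = 1/(8666 + (4 - 1*48)/(-1*48 + 11*sqrt(48))) = 1/(8666 + (4 - 48)/(-48 + 11*(4*sqrt(3)))) = 1/(8666 - 44/(-48 + 44*sqrt(3)))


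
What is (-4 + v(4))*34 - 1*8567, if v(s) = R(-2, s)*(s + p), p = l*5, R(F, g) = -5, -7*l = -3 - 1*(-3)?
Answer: -9383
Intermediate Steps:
l = 0 (l = -(-3 - 1*(-3))/7 = -(-3 + 3)/7 = -⅐*0 = 0)
p = 0 (p = 0*5 = 0)
v(s) = -5*s (v(s) = -5*(s + 0) = -5*s)
(-4 + v(4))*34 - 1*8567 = (-4 - 5*4)*34 - 1*8567 = (-4 - 20)*34 - 8567 = -24*34 - 8567 = -816 - 8567 = -9383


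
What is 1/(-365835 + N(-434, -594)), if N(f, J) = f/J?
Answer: -297/108652778 ≈ -2.7335e-6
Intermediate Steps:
1/(-365835 + N(-434, -594)) = 1/(-365835 - 434/(-594)) = 1/(-365835 - 434*(-1/594)) = 1/(-365835 + 217/297) = 1/(-108652778/297) = -297/108652778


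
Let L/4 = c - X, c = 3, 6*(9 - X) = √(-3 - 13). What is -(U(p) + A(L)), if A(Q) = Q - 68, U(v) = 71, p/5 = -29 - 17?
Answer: 21 - 8*I/3 ≈ 21.0 - 2.6667*I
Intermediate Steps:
X = 9 - 2*I/3 (X = 9 - √(-3 - 13)/6 = 9 - 2*I/3 ≈ 9.0 - 0.66667*I)
p = -230 (p = 5*(-29 - 17) = 5*(-46) = -230)
L = -24 + 8*I/3 (L = 4*(3 - (9 - 2*I/3)) = 4*(3 + (-9 + 2*I/3)) = 4*(-6 + 2*I/3) = -24 + 8*I/3 ≈ -24.0 + 2.6667*I)
A(Q) = -68 + Q
-(U(p) + A(L)) = -(71 + (-68 + (-24 + 8*I/3))) = -(71 + (-92 + 8*I/3)) = -(-21 + 8*I/3) = 21 - 8*I/3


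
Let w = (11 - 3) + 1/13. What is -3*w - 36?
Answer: -783/13 ≈ -60.231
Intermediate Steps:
w = 105/13 (w = 8 + 1/13 = 105/13 ≈ 8.0769)
-3*w - 36 = -3*105/13 - 36 = -315/13 - 36 = -783/13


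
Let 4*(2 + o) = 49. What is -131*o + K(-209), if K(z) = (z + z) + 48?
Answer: -6851/4 ≈ -1712.8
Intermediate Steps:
o = 41/4 (o = -2 + (¼)*49 = -2 + 49/4 = 41/4 ≈ 10.250)
K(z) = 48 + 2*z (K(z) = 2*z + 48 = 48 + 2*z)
-131*o + K(-209) = -131*41/4 + (48 + 2*(-209)) = -5371/4 + (48 - 418) = -5371/4 - 370 = -6851/4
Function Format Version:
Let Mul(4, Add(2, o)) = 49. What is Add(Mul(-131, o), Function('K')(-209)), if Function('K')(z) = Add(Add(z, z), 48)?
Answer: Rational(-6851, 4) ≈ -1712.8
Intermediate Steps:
o = Rational(41, 4) (o = Add(-2, Mul(Rational(1, 4), 49)) = Add(-2, Rational(49, 4)) = Rational(41, 4) ≈ 10.250)
Function('K')(z) = Add(48, Mul(2, z)) (Function('K')(z) = Add(Mul(2, z), 48) = Add(48, Mul(2, z)))
Add(Mul(-131, o), Function('K')(-209)) = Add(Mul(-131, Rational(41, 4)), Add(48, Mul(2, -209))) = Add(Rational(-5371, 4), Add(48, -418)) = Add(Rational(-5371, 4), -370) = Rational(-6851, 4)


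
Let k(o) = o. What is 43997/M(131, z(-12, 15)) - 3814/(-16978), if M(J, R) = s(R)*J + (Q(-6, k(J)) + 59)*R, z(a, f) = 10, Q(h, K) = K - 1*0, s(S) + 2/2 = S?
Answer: 379362186/26137631 ≈ 14.514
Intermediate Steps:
s(S) = -1 + S
Q(h, K) = K (Q(h, K) = K + 0 = K)
M(J, R) = J*(-1 + R) + R*(59 + J) (M(J, R) = (-1 + R)*J + (J + 59)*R = J*(-1 + R) + (59 + J)*R = J*(-1 + R) + R*(59 + J))
43997/M(131, z(-12, 15)) - 3814/(-16978) = 43997/(-1*131 + 59*10 + 2*131*10) - 3814/(-16978) = 43997/(-131 + 590 + 2620) - 3814*(-1/16978) = 43997/3079 + 1907/8489 = 379362186/26137631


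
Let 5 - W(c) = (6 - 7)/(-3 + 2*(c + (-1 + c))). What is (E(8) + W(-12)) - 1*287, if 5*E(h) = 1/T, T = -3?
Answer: -224258/795 ≈ -282.09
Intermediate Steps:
E(h) = -1/15 (E(h) = (1/5)/(-3) = (1/5)*(-1/3) = -1/15)
W(c) = 5 + 1/(-5 + 4*c) (W(c) = 5 - (6 - 7)/(-3 + 2*(c + (-1 + c))) = 5 - (-1)/(-3 + 2*(-1 + 2*c)) = 5 - (-1)/(-3 + (-2 + 4*c)) = 5 - (-1)/(-5 + 4*c) = 5 + 1/(-5 + 4*c))
(E(8) + W(-12)) - 1*287 = (-1/15 + 4*(-6 + 5*(-12))/(-5 + 4*(-12))) - 1*287 = (-1/15 + 4*(-6 - 60)/(-5 - 48)) - 287 = (-1/15 + 4*(-66)/(-53)) - 287 = (-1/15 + 4*(-1/53)*(-66)) - 287 = (-1/15 + 264/53) - 287 = 3907/795 - 287 = -224258/795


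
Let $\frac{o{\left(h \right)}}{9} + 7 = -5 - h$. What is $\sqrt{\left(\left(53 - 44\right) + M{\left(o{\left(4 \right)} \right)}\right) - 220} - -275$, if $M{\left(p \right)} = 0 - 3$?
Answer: $275 + i \sqrt{214} \approx 275.0 + 14.629 i$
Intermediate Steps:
$o{\left(h \right)} = -108 - 9 h$ ($o{\left(h \right)} = -63 + 9 \left(-5 - h\right) = -63 - \left(45 + 9 h\right) = -108 - 9 h$)
$M{\left(p \right)} = -3$ ($M{\left(p \right)} = 0 - 3 = -3$)
$\sqrt{\left(\left(53 - 44\right) + M{\left(o{\left(4 \right)} \right)}\right) - 220} - -275 = \sqrt{\left(\left(53 - 44\right) - 3\right) - 220} - -275 = \sqrt{\left(9 - 3\right) - 220} + 275 = \sqrt{6 - 220} + 275 = \sqrt{-214} + 275 = i \sqrt{214} + 275 = 275 + i \sqrt{214}$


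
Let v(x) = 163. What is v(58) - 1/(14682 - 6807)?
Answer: 1283624/7875 ≈ 163.00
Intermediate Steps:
v(58) - 1/(14682 - 6807) = 163 - 1/(14682 - 6807) = 163 - 1/7875 = 1283624/7875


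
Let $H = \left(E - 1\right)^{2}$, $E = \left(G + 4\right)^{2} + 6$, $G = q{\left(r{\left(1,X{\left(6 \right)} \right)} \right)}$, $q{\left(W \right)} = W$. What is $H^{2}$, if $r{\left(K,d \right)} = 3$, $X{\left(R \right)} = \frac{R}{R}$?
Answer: $8503056$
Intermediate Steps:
$X{\left(R \right)} = 1$
$G = 3$
$E = 55$ ($E = \left(3 + 4\right)^{2} + 6 = 7^{2} + 6 = 49 + 6 = 55$)
$H = 2916$ ($H = \left(55 - 1\right)^{2} = 54^{2} = 2916$)
$H^{2} = 2916^{2} = 8503056$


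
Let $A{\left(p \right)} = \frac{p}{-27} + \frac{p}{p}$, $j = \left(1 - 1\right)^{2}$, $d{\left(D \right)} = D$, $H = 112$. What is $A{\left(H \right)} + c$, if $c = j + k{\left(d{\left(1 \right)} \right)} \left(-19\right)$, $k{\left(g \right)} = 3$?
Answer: $- \frac{1624}{27} \approx -60.148$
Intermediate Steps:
$j = 0$ ($j = 0^{2} = 0$)
$A{\left(p \right)} = 1 - \frac{p}{27}$ ($A{\left(p \right)} = p \left(- \frac{1}{27}\right) + 1 = - \frac{p}{27} + 1 = 1 - \frac{p}{27}$)
$c = -57$ ($c = 0 + 3 \left(-19\right) = 0 - 57 = -57$)
$A{\left(H \right)} + c = \left(1 - \frac{112}{27}\right) - 57 = - \frac{85}{27} - 57 = - \frac{1624}{27}$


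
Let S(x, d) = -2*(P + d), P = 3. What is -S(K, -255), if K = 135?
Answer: -504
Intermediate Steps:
S(x, d) = -6 - 2*d (S(x, d) = -2*(3 + d) = -6 - 2*d)
-S(K, -255) = -(-6 - 2*(-255)) = -(-6 + 510) = -1*504 = -504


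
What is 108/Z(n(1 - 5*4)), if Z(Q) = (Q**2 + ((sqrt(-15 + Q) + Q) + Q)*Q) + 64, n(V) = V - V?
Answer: 27/16 ≈ 1.6875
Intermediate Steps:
n(V) = 0
Z(Q) = 64 + Q**2 + Q*(sqrt(-15 + Q) + 2*Q) (Z(Q) = (Q**2 + ((Q + sqrt(-15 + Q)) + Q)*Q) + 64 = (Q**2 + (sqrt(-15 + Q) + 2*Q)*Q) + 64 = (Q**2 + Q*(sqrt(-15 + Q) + 2*Q)) + 64 = 64 + Q**2 + Q*(sqrt(-15 + Q) + 2*Q))
108/Z(n(1 - 5*4)) = 108/(64 + 3*0**2 + 0*sqrt(-15 + 0)) = 108/(64 + 3*0 + 0*sqrt(-15)) = 108/(64 + 0 + 0*(I*sqrt(15))) = 108/(64 + 0 + 0) = 108/64 = 108*(1/64) = 27/16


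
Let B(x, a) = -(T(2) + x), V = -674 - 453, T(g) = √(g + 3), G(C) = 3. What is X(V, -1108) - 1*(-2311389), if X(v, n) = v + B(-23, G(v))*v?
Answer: 2284341 + 1127*√5 ≈ 2.2869e+6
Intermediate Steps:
T(g) = √(3 + g)
V = -1127
B(x, a) = -x - √5 (B(x, a) = -(√(3 + 2) + x) = -(√5 + x) = -(x + √5) = -x - √5)
X(v, n) = v + v*(23 - √5) (X(v, n) = v + (-1*(-23) - √5)*v = v + (23 - √5)*v = v + v*(23 - √5))
X(V, -1108) - 1*(-2311389) = -1127*(24 - √5) - 1*(-2311389) = (-27048 + 1127*√5) + 2311389 = 2284341 + 1127*√5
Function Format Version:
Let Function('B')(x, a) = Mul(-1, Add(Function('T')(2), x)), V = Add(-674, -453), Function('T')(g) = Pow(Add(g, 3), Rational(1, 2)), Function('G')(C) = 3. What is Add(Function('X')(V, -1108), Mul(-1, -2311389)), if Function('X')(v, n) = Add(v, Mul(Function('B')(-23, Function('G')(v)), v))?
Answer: Add(2284341, Mul(1127, Pow(5, Rational(1, 2)))) ≈ 2.2869e+6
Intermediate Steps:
Function('T')(g) = Pow(Add(3, g), Rational(1, 2))
V = -1127
Function('B')(x, a) = Add(Mul(-1, x), Mul(-1, Pow(5, Rational(1, 2)))) (Function('B')(x, a) = Mul(-1, Add(Pow(Add(3, 2), Rational(1, 2)), x)) = Mul(-1, Add(Pow(5, Rational(1, 2)), x)) = Mul(-1, Add(x, Pow(5, Rational(1, 2)))) = Add(Mul(-1, x), Mul(-1, Pow(5, Rational(1, 2)))))
Function('X')(v, n) = Add(v, Mul(v, Add(23, Mul(-1, Pow(5, Rational(1, 2)))))) (Function('X')(v, n) = Add(v, Mul(Add(Mul(-1, -23), Mul(-1, Pow(5, Rational(1, 2)))), v)) = Add(v, Mul(Add(23, Mul(-1, Pow(5, Rational(1, 2)))), v)) = Add(v, Mul(v, Add(23, Mul(-1, Pow(5, Rational(1, 2)))))))
Add(Function('X')(V, -1108), Mul(-1, -2311389)) = Add(Mul(-1127, Add(24, Mul(-1, Pow(5, Rational(1, 2))))), Mul(-1, -2311389)) = Add(Add(-27048, Mul(1127, Pow(5, Rational(1, 2)))), 2311389) = Add(2284341, Mul(1127, Pow(5, Rational(1, 2))))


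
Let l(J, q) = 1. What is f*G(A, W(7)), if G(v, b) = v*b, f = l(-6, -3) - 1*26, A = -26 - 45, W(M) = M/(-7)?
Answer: -1775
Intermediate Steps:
W(M) = -M/7 (W(M) = M*(-⅐) = -M/7)
A = -71
f = -25 (f = 1 - 1*26 = 1 - 26 = -25)
G(v, b) = b*v
f*G(A, W(7)) = -25*(-⅐*7)*(-71) = -(-25)*(-71) = -25*71 = -1775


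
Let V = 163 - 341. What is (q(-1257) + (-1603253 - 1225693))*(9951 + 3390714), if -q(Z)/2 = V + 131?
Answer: -9619977986580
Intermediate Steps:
V = -178
q(Z) = 94 (q(Z) = -2*(-178 + 131) = -2*(-47) = 94)
(q(-1257) + (-1603253 - 1225693))*(9951 + 3390714) = (94 + (-1603253 - 1225693))*(9951 + 3390714) = (94 - 2828946)*3400665 = -2828852*3400665 = -9619977986580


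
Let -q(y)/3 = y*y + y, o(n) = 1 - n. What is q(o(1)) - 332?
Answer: -332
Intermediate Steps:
q(y) = -3*y - 3*y**2 (q(y) = -3*(y*y + y) = -3*(y**2 + y) = -3*(y + y**2) = -3*y - 3*y**2)
q(o(1)) - 332 = -3*(1 - 1*1)*(1 + (1 - 1*1)) - 332 = -3*(1 - 1)*(1 + (1 - 1)) - 332 = -3*0*(1 + 0) - 332 = -3*0*1 - 332 = 0 - 332 = -332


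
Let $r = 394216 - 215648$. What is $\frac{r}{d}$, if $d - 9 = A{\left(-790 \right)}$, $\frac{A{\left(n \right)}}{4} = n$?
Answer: $- \frac{178568}{3151} \approx -56.67$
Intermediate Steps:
$A{\left(n \right)} = 4 n$
$d = -3151$ ($d = 9 + 4 \left(-790\right) = 9 - 3160 = -3151$)
$r = 178568$ ($r = 394216 - 215648 = 178568$)
$\frac{r}{d} = \frac{178568}{-3151} = 178568 \left(- \frac{1}{3151}\right) = - \frac{178568}{3151}$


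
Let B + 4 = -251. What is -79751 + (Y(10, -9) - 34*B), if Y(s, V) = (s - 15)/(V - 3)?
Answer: -852967/12 ≈ -71081.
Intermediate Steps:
B = -255 (B = -4 - 251 = -255)
Y(s, V) = (-15 + s)/(-3 + V)
-79751 + (Y(10, -9) - 34*B) = -79751 + ((-15 + 10)/(-3 - 9) - 34*(-255)) = -79751 + (-5/(-12) + 8670) = -79751 + (-1/12*(-5) + 8670) = -79751 + (5/12 + 8670) = -79751 + 104045/12 = -852967/12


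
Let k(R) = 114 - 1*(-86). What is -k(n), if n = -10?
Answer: -200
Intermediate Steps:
k(R) = 200 (k(R) = 114 + 86 = 200)
-k(n) = -1*200 = -200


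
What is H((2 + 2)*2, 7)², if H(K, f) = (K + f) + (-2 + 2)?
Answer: 225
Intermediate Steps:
H(K, f) = K + f (H(K, f) = (K + f) + 0 = K + f)
H((2 + 2)*2, 7)² = ((2 + 2)*2 + 7)² = (4*2 + 7)² = (8 + 7)² = 15² = 225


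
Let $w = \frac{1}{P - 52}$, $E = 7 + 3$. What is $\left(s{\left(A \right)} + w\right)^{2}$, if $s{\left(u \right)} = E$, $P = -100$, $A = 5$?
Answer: $\frac{2307361}{23104} \approx 99.868$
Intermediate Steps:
$E = 10$
$s{\left(u \right)} = 10$
$w = - \frac{1}{152}$ ($w = \frac{1}{-100 - 52} = \frac{1}{-152} = - \frac{1}{152} \approx -0.0065789$)
$\left(s{\left(A \right)} + w\right)^{2} = \left(10 - \frac{1}{152}\right)^{2} = \left(\frac{1519}{152}\right)^{2} = \frac{2307361}{23104}$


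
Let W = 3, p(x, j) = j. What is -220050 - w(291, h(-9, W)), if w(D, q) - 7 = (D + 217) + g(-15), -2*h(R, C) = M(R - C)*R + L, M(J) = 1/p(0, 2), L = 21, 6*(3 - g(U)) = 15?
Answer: -441131/2 ≈ -2.2057e+5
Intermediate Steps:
g(U) = 1/2 (g(U) = 3 - 1/6*15 = 3 - 5/2 = 1/2)
M(J) = 1/2
h(R, C) = -21/2 - R/4 (h(R, C) = -(R/2 + 21)/2 = -(21 + R/2)/2 = -21/2 - R/4)
w(D, q) = 449/2 + D (w(D, q) = 7 + ((D + 217) + 1/2) = 7 + ((217 + D) + 1/2) = 7 + (435/2 + D) = 449/2 + D)
-220050 - w(291, h(-9, W)) = -220050 - (449/2 + 291) = -220050 - 1*1031/2 = -220050 - 1031/2 = -441131/2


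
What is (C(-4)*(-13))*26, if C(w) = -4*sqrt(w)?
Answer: 2704*I ≈ 2704.0*I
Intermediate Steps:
(C(-4)*(-13))*26 = (-8*I*(-13))*26 = (104*I)*26 = 2704*I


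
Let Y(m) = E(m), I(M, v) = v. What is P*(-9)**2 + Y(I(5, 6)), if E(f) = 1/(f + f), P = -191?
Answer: -185651/12 ≈ -15471.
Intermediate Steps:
E(f) = 1/(2*f)
Y(m) = 1/(2*m)
P*(-9)**2 + Y(I(5, 6)) = -191*(-9)**2 + (1/2)/6 = -191*81 + (1/2)*(1/6) = -15471 + 1/12 = -185651/12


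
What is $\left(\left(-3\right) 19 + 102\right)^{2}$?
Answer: $2025$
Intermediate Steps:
$\left(\left(-3\right) 19 + 102\right)^{2} = \left(-57 + 102\right)^{2} = 45^{2} = 2025$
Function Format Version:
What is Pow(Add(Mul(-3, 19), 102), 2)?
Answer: 2025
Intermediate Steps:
Pow(Add(Mul(-3, 19), 102), 2) = Pow(Add(-57, 102), 2) = Pow(45, 2) = 2025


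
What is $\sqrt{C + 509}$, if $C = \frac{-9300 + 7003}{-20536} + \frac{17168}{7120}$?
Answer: $\frac{3 \sqrt{1186627676626110}}{4569260} \approx 22.617$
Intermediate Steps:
$C = \frac{23057293}{9138520}$ ($C = \left(-2297\right) \left(- \frac{1}{20536}\right) + 17168 \cdot \frac{1}{7120} = \frac{2297}{20536} + \frac{1073}{445} = \frac{23057293}{9138520} \approx 2.5231$)
$\sqrt{C + 509} = \sqrt{\frac{23057293}{9138520} + 509} = \sqrt{\frac{4674563973}{9138520}} = \frac{3 \sqrt{1186627676626110}}{4569260}$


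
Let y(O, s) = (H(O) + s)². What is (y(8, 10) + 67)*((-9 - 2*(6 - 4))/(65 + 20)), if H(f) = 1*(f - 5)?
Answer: -3068/85 ≈ -36.094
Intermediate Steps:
H(f) = -5 + f (H(f) = 1*(-5 + f) = -5 + f)
y(O, s) = (-5 + O + s)² (y(O, s) = ((-5 + O) + s)² = (-5 + O + s)²)
(y(8, 10) + 67)*((-9 - 2*(6 - 4))/(65 + 20)) = ((-5 + 8 + 10)² + 67)*((-9 - 2*(6 - 4))/(65 + 20)) = (13² + 67)*((-9 - 2*2)/85) = (169 + 67)*((-9 - 4)*(1/85)) = 236*(-13*1/85) = 236*(-13/85) = -3068/85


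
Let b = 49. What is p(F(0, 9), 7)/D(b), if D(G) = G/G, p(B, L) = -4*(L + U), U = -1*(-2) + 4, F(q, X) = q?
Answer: -52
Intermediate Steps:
U = 6 (U = 2 + 4 = 6)
p(B, L) = -24 - 4*L (p(B, L) = -4*(L + 6) = -4*(6 + L) = -24 - 4*L)
D(G) = 1
p(F(0, 9), 7)/D(b) = (-24 - 4*7)/1 = (-24 - 28)*1 = -52*1 = -52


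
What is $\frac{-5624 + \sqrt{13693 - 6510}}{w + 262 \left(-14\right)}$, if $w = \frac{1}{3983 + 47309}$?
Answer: $\frac{288466208}{188139055} - \frac{51292 \sqrt{7183}}{188139055} \approx 1.5102$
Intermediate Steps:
$w = \frac{1}{51292} \approx 1.9496 \cdot 10^{-5}$
$\frac{-5624 + \sqrt{13693 - 6510}}{w + 262 \left(-14\right)} = \frac{-5624 + \sqrt{13693 - 6510}}{\frac{1}{51292} + 262 \left(-14\right)} = \frac{-5624 + \sqrt{7183}}{\frac{1}{51292} - 3668} = \frac{-5624 + \sqrt{7183}}{- \frac{188139055}{51292}} = \left(-5624 + \sqrt{7183}\right) \left(- \frac{51292}{188139055}\right) = \frac{288466208}{188139055} - \frac{51292 \sqrt{7183}}{188139055}$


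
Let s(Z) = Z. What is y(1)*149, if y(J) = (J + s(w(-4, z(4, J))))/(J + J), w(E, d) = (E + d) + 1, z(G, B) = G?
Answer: 149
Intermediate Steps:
w(E, d) = 1 + E + d
y(J) = (1 + J)/(2*J) (y(J) = (J + (1 - 4 + 4))/(J + J) = (J + 1)/((2*J)) = (1 + J)*(1/(2*J)) = (1 + J)/(2*J))
y(1)*149 = ((1/2)*(1 + 1)/1)*149 = ((1/2)*1*2)*149 = 1*149 = 149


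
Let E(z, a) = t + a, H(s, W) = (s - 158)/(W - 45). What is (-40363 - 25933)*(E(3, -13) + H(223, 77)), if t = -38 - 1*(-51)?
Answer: -538655/4 ≈ -1.3466e+5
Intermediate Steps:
t = 13 (t = -38 + 51 = 13)
H(s, W) = (-158 + s)/(-45 + W)
E(z, a) = 13 + a
(-40363 - 25933)*(E(3, -13) + H(223, 77)) = (-40363 - 25933)*((13 - 13) + (-158 + 223)/(-45 + 77)) = -66296*(0 + 65/32) = -66296*65/32 = -538655/4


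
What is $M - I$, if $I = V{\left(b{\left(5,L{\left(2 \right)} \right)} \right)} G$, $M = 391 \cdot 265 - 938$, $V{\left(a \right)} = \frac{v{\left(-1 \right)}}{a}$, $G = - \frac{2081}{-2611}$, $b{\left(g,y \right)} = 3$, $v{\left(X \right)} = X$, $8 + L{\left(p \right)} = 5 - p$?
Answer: $\frac{804271022}{7833} \approx 1.0268 \cdot 10^{5}$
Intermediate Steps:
$L{\left(p \right)} = -3 - p$ ($L{\left(p \right)} = -8 - \left(-5 + p\right) = -3 - p$)
$G = \frac{2081}{2611}$ ($G = \left(-2081\right) \left(- \frac{1}{2611}\right) = \frac{2081}{2611} \approx 0.79701$)
$V{\left(a \right)} = - \frac{1}{a}$
$M = 102677$ ($M = 103615 - 938 = 102677$)
$I = - \frac{2081}{7833}$ ($I = - \frac{1}{3} \cdot \frac{2081}{2611} = \left(-1\right) \frac{1}{3} \cdot \frac{2081}{2611} = \left(- \frac{1}{3}\right) \frac{2081}{2611} = - \frac{2081}{7833} \approx -0.26567$)
$M - I = 102677 - - \frac{2081}{7833} = 102677 + \frac{2081}{7833} = \frac{804271022}{7833}$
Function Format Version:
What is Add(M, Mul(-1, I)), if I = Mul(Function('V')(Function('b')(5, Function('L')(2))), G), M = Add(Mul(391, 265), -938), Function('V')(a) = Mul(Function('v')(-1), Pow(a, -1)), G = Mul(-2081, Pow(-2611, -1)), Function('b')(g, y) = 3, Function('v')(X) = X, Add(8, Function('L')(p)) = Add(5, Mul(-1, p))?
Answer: Rational(804271022, 7833) ≈ 1.0268e+5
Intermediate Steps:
Function('L')(p) = Add(-3, Mul(-1, p)) (Function('L')(p) = Add(-8, Add(5, Mul(-1, p))) = Add(-3, Mul(-1, p)))
G = Rational(2081, 2611) (G = Mul(-2081, Rational(-1, 2611)) = Rational(2081, 2611) ≈ 0.79701)
Function('V')(a) = Mul(-1, Pow(a, -1))
M = 102677 (M = Add(103615, -938) = 102677)
I = Rational(-2081, 7833) (I = Mul(Mul(-1, Pow(3, -1)), Rational(2081, 2611)) = Mul(Mul(-1, Rational(1, 3)), Rational(2081, 2611)) = Mul(Rational(-1, 3), Rational(2081, 2611)) = Rational(-2081, 7833) ≈ -0.26567)
Add(M, Mul(-1, I)) = Add(102677, Mul(-1, Rational(-2081, 7833))) = Add(102677, Rational(2081, 7833)) = Rational(804271022, 7833)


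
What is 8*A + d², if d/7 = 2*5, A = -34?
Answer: 4628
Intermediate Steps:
d = 70 (d = 7*(2*5) = 7*10 = 70)
8*A + d² = 8*(-34) + 70² = -272 + 4900 = 4628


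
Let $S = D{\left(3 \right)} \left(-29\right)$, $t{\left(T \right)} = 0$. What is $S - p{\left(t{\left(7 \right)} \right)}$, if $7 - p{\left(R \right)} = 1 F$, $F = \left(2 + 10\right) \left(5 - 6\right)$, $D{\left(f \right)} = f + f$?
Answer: $-193$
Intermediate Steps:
$D{\left(f \right)} = 2 f$
$F = -12$ ($F = 12 \left(-1\right) = -12$)
$S = -174$ ($S = 2 \cdot 3 \left(-29\right) = 6 \left(-29\right) = -174$)
$p{\left(R \right)} = 19$ ($p{\left(R \right)} = 7 - 1 \left(-12\right) = 7 - -12 = 7 + 12 = 19$)
$S - p{\left(t{\left(7 \right)} \right)} = -174 - 19 = -193$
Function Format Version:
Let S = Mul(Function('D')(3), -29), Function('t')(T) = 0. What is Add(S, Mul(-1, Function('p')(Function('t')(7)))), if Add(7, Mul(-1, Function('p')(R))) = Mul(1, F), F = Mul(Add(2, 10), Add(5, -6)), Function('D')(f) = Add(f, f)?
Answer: -193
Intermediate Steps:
Function('D')(f) = Mul(2, f)
F = -12 (F = Mul(12, -1) = -12)
S = -174 (S = Mul(Mul(2, 3), -29) = Mul(6, -29) = -174)
Function('p')(R) = 19 (Function('p')(R) = Add(7, Mul(-1, Mul(1, -12))) = Add(7, Mul(-1, -12)) = Add(7, 12) = 19)
Add(S, Mul(-1, Function('p')(Function('t')(7)))) = Add(-174, Mul(-1, 19)) = Add(-174, -19) = -193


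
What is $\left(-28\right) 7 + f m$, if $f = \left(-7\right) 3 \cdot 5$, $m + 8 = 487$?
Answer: $-50491$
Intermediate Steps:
$m = 479$ ($m = -8 + 487 = 479$)
$f = -105$ ($f = \left(-21\right) 5 = -105$)
$\left(-28\right) 7 + f m = \left(-28\right) 7 - 50295 = -196 - 50295 = -50491$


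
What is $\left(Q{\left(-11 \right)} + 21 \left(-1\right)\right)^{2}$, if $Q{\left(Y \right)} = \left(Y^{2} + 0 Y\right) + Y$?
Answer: $7921$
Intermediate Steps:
$Q{\left(Y \right)} = Y + Y^{2}$ ($Q{\left(Y \right)} = \left(Y^{2} + 0\right) + Y = Y^{2} + Y = Y + Y^{2}$)
$\left(Q{\left(-11 \right)} + 21 \left(-1\right)\right)^{2} = \left(- 11 \left(1 - 11\right) + 21 \left(-1\right)\right)^{2} = \left(\left(-11\right) \left(-10\right) - 21\right)^{2} = \left(110 - 21\right)^{2} = 89^{2} = 7921$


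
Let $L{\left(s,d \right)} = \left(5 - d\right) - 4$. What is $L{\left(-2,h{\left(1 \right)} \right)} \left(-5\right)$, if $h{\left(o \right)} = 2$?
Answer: $5$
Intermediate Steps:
$L{\left(s,d \right)} = 1 - d$ ($L{\left(s,d \right)} = \left(5 - d\right) - 4 = 1 - d$)
$L{\left(-2,h{\left(1 \right)} \right)} \left(-5\right) = \left(1 - 2\right) \left(-5\right) = \left(-1\right) \left(-5\right) = 5$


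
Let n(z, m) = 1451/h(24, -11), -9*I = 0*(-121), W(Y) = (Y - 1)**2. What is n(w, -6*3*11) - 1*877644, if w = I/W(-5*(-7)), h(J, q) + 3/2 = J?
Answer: -39491078/45 ≈ -8.7758e+5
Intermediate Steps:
h(J, q) = -3/2 + J
W(Y) = (-1 + Y)**2
I = 0 (I = -0*(-121) = -1/9*0 = 0)
w = 0 (w = 0/((-1 - 5*(-7))**2) = 0/((-1 + 35)**2) = 0/(34**2) = 0/1156 = 0*(1/1156) = 0)
n(z, m) = 2902/45 (n(z, m) = 1451/(-3/2 + 24) = 1451/(45/2) = 1451*(2/45) = 2902/45)
n(w, -6*3*11) - 1*877644 = 2902/45 - 1*877644 = 2902/45 - 877644 = -39491078/45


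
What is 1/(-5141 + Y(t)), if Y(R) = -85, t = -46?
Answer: -1/5226 ≈ -0.00019135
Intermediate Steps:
1/(-5141 + Y(t)) = 1/(-5141 - 85) = 1/(-5226) = -1/5226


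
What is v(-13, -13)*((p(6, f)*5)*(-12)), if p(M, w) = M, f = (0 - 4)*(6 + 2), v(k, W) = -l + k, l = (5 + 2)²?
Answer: 22320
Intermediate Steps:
l = 49 (l = 7² = 49)
v(k, W) = -49 + k (v(k, W) = -1*49 + k = -49 + k)
f = -32 (f = -4*8 = -32)
v(-13, -13)*((p(6, f)*5)*(-12)) = (-49 - 13)*((6*5)*(-12)) = -1860*(-12) = -62*(-360) = 22320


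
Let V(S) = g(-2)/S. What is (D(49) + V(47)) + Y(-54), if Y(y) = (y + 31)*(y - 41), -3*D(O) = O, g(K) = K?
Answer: 305776/141 ≈ 2168.6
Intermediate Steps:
D(O) = -O/3
Y(y) = (-41 + y)*(31 + y) (Y(y) = (31 + y)*(-41 + y) = (-41 + y)*(31 + y))
V(S) = -2/S
(D(49) + V(47)) + Y(-54) = (-⅓*49 - 2/47) + (-1271 + (-54)² - 10*(-54)) = (-49/3 - 2*1/47) + (-1271 + 2916 + 540) = (-49/3 - 2/47) + 2185 = -2309/141 + 2185 = 305776/141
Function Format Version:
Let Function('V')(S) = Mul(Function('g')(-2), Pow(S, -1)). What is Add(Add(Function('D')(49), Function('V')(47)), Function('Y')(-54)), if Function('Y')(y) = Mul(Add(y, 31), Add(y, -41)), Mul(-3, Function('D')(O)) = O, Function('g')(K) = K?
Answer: Rational(305776, 141) ≈ 2168.6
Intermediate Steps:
Function('D')(O) = Mul(Rational(-1, 3), O)
Function('Y')(y) = Mul(Add(-41, y), Add(31, y)) (Function('Y')(y) = Mul(Add(31, y), Add(-41, y)) = Mul(Add(-41, y), Add(31, y)))
Function('V')(S) = Mul(-2, Pow(S, -1))
Add(Add(Function('D')(49), Function('V')(47)), Function('Y')(-54)) = Add(Add(Mul(Rational(-1, 3), 49), Mul(-2, Pow(47, -1))), Add(-1271, Pow(-54, 2), Mul(-10, -54))) = Add(Add(Rational(-49, 3), Mul(-2, Rational(1, 47))), Add(-1271, 2916, 540)) = Add(Add(Rational(-49, 3), Rational(-2, 47)), 2185) = Add(Rational(-2309, 141), 2185) = Rational(305776, 141)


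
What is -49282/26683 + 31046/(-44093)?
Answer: -3001391644/1176533519 ≈ -2.5510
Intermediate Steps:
-49282/26683 + 31046/(-44093) = -49282*1/26683 + 31046*(-1/44093) = -49282/26683 - 31046/44093 = -3001391644/1176533519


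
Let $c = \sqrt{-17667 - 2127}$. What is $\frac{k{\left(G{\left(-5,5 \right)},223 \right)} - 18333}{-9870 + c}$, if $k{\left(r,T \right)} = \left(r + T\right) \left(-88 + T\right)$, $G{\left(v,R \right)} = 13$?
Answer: $- \frac{22251915}{16239449} - \frac{4509 i \sqrt{19794}}{32478898} \approx -1.3702 - 0.019532 i$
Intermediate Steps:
$k{\left(r,T \right)} = \left(-88 + T\right) \left(T + r\right)$ ($k{\left(r,T \right)} = \left(T + r\right) \left(-88 + T\right) = \left(-88 + T\right) \left(T + r\right)$)
$c = i \sqrt{19794}$ ($c = \sqrt{-19794} = i \sqrt{19794} \approx 140.69 i$)
$\frac{k{\left(G{\left(-5,5 \right)},223 \right)} - 18333}{-9870 + c} = \frac{\left(223^{2} - 19624 - 1144 + 223 \cdot 13\right) - 18333}{-9870 + i \sqrt{19794}} = \frac{\left(49729 - 19624 - 1144 + 2899\right) - 18333}{-9870 + i \sqrt{19794}} = \frac{31860 - 18333}{-9870 + i \sqrt{19794}} = \frac{13527}{-9870 + i \sqrt{19794}}$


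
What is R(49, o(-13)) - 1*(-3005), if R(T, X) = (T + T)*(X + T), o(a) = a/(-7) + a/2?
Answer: 7352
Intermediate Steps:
o(a) = 5*a/14 (o(a) = a*(-1/7) + a*(1/2) = -a/7 + a/2 = 5*a/14)
R(T, X) = 2*T*(T + X) (R(T, X) = (2*T)*(T + X) = 2*T*(T + X))
R(49, o(-13)) - 1*(-3005) = 2*49*(49 + (5/14)*(-13)) - 1*(-3005) = 2*49*(49 - 65/14) + 3005 = 2*49*(621/14) + 3005 = 4347 + 3005 = 7352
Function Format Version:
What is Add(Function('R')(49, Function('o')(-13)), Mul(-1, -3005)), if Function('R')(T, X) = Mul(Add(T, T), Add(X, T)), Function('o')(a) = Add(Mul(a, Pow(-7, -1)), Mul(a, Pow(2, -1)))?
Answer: 7352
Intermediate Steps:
Function('o')(a) = Mul(Rational(5, 14), a) (Function('o')(a) = Add(Mul(a, Rational(-1, 7)), Mul(a, Rational(1, 2))) = Add(Mul(Rational(-1, 7), a), Mul(Rational(1, 2), a)) = Mul(Rational(5, 14), a))
Function('R')(T, X) = Mul(2, T, Add(T, X)) (Function('R')(T, X) = Mul(Mul(2, T), Add(T, X)) = Mul(2, T, Add(T, X)))
Add(Function('R')(49, Function('o')(-13)), Mul(-1, -3005)) = Add(Mul(2, 49, Add(49, Mul(Rational(5, 14), -13))), Mul(-1, -3005)) = Add(Mul(2, 49, Add(49, Rational(-65, 14))), 3005) = Add(Mul(2, 49, Rational(621, 14)), 3005) = Add(4347, 3005) = 7352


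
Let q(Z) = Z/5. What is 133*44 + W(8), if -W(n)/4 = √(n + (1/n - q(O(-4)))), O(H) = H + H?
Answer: 5852 - √3890/5 ≈ 5839.5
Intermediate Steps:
O(H) = 2*H
q(Z) = Z/5 (q(Z) = Z*(⅕) = Z/5)
W(n) = -4*√(8/5 + n + 1/n) (W(n) = -4*√(n + (1/n - 2*(-4)/5)) = -4*√(n + (1/n - (-8)/5)) = -4*√(n + (1/n - 1*(-8/5))) = -4*√(n + (1/n + 8/5)) = -4*√(n + (8/5 + 1/n)) = -4*√(8/5 + n + 1/n))
133*44 + W(8) = 133*44 - 4*√(40 + 25*8 + 25/8)/5 = 5852 - 4*√(40 + 200 + 25*(⅛))/5 = 5852 - 4*√(40 + 200 + 25/8)/5 = 5852 - √3890/5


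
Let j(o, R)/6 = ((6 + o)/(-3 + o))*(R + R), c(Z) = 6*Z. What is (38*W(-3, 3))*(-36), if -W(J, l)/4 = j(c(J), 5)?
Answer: 1313280/7 ≈ 1.8761e+5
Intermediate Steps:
j(o, R) = 12*R*(6 + o)/(-3 + o) (j(o, R) = 6*(((6 + o)/(-3 + o))*(R + R)) = 6*(((6 + o)/(-3 + o))*(2*R)) = 6*(2*R*(6 + o)/(-3 + o)) = 12*R*(6 + o)/(-3 + o))
W(J, l) = -240*(6 + 6*J)/(-3 + 6*J) (W(J, l) = -48*5*(6 + 6*J)/(-3 + 6*J) = -240*(6 + 6*J)/(-3 + 6*J))
(38*W(-3, 3))*(-36) = (38*(480*(-1 - 1*(-3))/(-1 + 2*(-3))))*(-36) = (38*(480*(-1 + 3)/(-1 - 6)))*(-36) = (38*(480*2/(-7)))*(-36) = (38*(480*(-⅐)*2))*(-36) = (38*(-960/7))*(-36) = -36480/7*(-36) = 1313280/7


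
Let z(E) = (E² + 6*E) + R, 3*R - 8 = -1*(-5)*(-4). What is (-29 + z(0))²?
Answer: 1089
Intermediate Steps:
R = -4 (R = 8/3 + (-1*(-5)*(-4))/3 = 8/3 + (5*(-4))/3 = 8/3 + (⅓)*(-20) = 8/3 - 20/3 = -4)
z(E) = -4 + E² + 6*E (z(E) = (E² + 6*E) - 4 = -4 + E² + 6*E)
(-29 + z(0))² = (-29 + (-4 + 0² + 6*0))² = (-29 + (-4 + 0 + 0))² = (-29 - 4)² = (-33)² = 1089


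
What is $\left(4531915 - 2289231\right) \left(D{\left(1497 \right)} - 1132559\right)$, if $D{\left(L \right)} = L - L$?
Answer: $-2539971948356$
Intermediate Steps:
$D{\left(L \right)} = 0$
$\left(4531915 - 2289231\right) \left(D{\left(1497 \right)} - 1132559\right) = \left(4531915 - 2289231\right) \left(0 - 1132559\right) = 2242684 \left(-1132559\right) = -2539971948356$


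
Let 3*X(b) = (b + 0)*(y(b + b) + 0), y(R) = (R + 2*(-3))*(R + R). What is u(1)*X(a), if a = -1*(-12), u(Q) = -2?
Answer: -6912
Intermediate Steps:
a = 12
y(R) = 2*R*(-6 + R) (y(R) = (R - 6)*(2*R) = (-6 + R)*(2*R) = 2*R*(-6 + R))
X(b) = 4*b**2*(-6 + 2*b)/3 (X(b) = ((b + 0)*(2*(b + b)*(-6 + (b + b)) + 0))/3 = (b*(2*(2*b)*(-6 + 2*b) + 0))/3 = (b*(4*b*(-6 + 2*b) + 0))/3 = (b*(4*b*(-6 + 2*b)))/3 = (4*b**2*(-6 + 2*b))/3 = 4*b**2*(-6 + 2*b)/3)
u(1)*X(a) = -16*12**2*(-3 + 12)/3 = -16*144*9/3 = -2*3456 = -6912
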